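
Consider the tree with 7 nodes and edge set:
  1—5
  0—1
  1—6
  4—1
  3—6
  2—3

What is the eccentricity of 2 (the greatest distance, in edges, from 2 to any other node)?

4

The node farthest from 2 is 5 (0, 4 also at distance 4), via 2–3–6–1–5 — 4 edges.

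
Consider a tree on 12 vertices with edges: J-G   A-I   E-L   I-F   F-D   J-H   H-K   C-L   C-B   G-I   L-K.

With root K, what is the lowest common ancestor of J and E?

Ancestors of J (toward the root): J, H, K.
Ancestors of E: E, L, K.
The deepest node appearing in both lists is K.

K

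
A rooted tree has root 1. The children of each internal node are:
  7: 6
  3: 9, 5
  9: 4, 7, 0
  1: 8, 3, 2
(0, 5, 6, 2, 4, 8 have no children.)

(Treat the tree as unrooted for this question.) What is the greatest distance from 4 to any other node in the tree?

4

Distances from 4 peak at 4, attained at 8 (2 also at distance 4).
4–9–3–1–8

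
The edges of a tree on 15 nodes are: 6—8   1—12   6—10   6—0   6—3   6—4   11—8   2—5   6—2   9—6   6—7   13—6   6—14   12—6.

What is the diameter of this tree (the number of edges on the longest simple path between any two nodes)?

BFS from 1 reaches 11 last, at distance 4; BFS from 11 confirms no node is farther.
Path: 1 - 12 - 6 - 8 - 11.

4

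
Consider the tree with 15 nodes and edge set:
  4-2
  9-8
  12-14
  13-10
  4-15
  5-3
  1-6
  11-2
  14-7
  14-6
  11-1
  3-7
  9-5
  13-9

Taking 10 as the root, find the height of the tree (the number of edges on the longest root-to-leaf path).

12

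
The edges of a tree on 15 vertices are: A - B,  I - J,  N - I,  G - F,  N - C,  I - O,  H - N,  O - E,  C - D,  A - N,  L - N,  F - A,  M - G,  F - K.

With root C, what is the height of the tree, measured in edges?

The longest root-to-leaf path is C-N-A-F-G-M (5 edges).

5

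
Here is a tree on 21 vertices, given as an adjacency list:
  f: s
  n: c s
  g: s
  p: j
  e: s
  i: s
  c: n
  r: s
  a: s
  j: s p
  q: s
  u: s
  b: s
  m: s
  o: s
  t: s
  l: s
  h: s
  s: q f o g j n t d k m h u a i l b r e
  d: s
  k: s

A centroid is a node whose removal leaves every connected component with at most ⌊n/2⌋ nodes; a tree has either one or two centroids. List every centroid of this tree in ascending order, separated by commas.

s

Removing s splits the tree into components of sizes 2, 2, 1, 1, 1, 1, 1, 1, 1, 1, 1, 1, 1, 1, 1, 1, 1, 1; the largest is 2 ≤ ⌊21/2⌋ = 10.
No neighbour of s does as well, so s is the unique centroid.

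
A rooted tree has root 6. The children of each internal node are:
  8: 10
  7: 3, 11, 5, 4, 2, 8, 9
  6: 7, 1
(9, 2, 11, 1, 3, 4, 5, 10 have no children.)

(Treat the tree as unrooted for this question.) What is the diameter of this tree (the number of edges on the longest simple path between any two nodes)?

BFS from 10 reaches 1 last, at distance 4; BFS from 1 confirms no node is farther.
Path: 10-8-7-6-1.

4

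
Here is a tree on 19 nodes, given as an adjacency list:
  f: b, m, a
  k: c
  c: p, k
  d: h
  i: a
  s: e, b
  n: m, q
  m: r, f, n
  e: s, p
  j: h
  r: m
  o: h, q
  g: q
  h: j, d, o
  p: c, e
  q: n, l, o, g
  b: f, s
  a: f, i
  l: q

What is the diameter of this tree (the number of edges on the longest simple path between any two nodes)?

12

Starting from k, a farthest node is d at distance 12.
One longest path: k - c - p - e - s - b - f - m - n - q - o - h - d.
So the diameter is 12.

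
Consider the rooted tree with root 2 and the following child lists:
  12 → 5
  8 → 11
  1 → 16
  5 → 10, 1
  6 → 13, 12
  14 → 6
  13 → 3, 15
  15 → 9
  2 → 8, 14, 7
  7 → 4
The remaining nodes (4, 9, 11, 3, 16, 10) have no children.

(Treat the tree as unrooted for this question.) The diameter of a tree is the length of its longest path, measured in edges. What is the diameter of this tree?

8

Starting from 16, a farthest node is 4 at distance 8.
One longest path: 16–1–5–12–6–14–2–7–4.
So the diameter is 8.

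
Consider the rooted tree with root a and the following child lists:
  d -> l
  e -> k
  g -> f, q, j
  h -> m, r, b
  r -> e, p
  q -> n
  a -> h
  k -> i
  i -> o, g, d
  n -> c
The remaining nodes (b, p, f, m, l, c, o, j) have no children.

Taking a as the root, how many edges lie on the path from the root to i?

5

Path from a to i: a–h–r–e–k–i, which has 5 edges.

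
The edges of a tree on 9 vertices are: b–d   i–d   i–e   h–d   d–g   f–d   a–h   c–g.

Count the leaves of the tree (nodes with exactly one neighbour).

The leaves are a, b, c, e, f.
That is 5 leaves.

5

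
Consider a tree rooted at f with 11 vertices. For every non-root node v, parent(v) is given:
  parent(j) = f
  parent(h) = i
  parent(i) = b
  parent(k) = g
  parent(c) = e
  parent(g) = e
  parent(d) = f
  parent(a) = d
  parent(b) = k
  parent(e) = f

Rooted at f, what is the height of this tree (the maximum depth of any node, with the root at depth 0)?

6

h sits deepest: f – e – g – k – b – i – h — 6 edges from the root.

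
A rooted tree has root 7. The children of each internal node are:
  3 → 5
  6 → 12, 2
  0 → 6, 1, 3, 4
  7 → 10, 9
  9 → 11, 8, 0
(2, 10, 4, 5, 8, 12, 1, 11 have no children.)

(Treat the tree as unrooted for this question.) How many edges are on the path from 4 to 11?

3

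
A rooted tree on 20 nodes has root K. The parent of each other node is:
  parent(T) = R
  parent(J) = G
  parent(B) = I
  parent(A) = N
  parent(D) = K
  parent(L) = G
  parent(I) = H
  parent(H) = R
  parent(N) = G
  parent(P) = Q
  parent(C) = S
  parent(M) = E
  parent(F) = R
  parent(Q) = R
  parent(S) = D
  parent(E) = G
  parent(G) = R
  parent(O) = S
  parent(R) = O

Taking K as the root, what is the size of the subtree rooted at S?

18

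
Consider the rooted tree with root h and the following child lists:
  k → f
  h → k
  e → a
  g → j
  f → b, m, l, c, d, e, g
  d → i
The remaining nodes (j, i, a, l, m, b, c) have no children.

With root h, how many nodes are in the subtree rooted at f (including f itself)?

11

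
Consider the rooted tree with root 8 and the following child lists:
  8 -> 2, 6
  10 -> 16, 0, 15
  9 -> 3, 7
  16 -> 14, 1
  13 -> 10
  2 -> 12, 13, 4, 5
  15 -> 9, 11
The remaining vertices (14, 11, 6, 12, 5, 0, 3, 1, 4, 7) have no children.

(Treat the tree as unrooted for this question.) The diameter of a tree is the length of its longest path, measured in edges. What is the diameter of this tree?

7

BFS from 6 reaches 3 last, at distance 7; BFS from 3 confirms no node is farther.
Path: 6 - 8 - 2 - 13 - 10 - 15 - 9 - 3.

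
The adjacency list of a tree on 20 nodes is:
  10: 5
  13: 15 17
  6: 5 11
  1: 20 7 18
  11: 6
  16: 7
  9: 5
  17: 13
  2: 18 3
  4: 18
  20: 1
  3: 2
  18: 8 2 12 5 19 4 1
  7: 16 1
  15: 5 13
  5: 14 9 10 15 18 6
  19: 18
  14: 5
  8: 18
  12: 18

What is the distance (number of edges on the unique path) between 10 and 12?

10 – 5 – 18 – 12: 3 edges.

3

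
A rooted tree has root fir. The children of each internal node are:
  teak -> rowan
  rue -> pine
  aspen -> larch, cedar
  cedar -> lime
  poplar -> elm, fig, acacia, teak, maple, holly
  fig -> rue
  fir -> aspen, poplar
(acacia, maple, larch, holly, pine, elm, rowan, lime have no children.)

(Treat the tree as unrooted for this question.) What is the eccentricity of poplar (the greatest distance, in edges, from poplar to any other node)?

Distances from poplar peak at 4, attained at lime.
poplar – fir – aspen – cedar – lime

4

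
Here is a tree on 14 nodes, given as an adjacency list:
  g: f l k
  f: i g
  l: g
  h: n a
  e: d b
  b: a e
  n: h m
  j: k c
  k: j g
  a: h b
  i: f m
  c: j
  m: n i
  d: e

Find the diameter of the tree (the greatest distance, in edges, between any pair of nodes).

A longest path is c–j–k–g–f–i–m–n–h–a–b–e–d, with 12 edges.

12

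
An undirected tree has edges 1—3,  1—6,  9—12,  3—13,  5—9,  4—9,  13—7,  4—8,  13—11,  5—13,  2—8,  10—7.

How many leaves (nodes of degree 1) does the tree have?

5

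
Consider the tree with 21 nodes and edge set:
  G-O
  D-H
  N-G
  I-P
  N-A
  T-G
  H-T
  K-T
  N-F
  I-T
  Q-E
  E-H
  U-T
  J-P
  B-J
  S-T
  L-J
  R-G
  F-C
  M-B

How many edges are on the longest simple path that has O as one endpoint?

Distances from O peak at 7, attained at M.
O–G–T–I–P–J–B–M

7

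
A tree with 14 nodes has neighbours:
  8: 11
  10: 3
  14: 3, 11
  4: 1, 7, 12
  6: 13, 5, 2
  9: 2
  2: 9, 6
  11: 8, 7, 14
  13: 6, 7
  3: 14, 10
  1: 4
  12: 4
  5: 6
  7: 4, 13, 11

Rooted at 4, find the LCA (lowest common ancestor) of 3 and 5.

Path 3→root: 3 14 11 7 4; path 5→root: 5 6 13 7 4.
First common node: 7.

7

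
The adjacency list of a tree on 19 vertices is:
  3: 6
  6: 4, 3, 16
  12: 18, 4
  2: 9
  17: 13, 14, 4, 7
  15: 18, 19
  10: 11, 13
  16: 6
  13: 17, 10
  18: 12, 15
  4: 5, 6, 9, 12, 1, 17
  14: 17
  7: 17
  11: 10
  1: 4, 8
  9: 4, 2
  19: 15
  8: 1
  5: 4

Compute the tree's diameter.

8

BFS from 19 reaches 11 last, at distance 8; BFS from 11 confirms no node is farther.
Path: 19–15–18–12–4–17–13–10–11.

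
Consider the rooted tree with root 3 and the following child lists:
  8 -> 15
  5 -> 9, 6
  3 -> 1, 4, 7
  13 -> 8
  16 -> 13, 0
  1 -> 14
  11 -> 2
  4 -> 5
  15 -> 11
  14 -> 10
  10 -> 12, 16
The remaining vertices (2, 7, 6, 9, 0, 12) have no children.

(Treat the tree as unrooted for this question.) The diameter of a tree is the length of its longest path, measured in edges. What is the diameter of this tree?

A longest path is 2 - 11 - 15 - 8 - 13 - 16 - 10 - 14 - 1 - 3 - 4 - 5 - 6, with 12 edges.

12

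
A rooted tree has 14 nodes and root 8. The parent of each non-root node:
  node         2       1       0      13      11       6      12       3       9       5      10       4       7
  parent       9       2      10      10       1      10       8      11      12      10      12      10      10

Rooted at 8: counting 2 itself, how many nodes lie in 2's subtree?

Descendants of 2 (including itself): 2, 1, 11, 3. That's 4.

4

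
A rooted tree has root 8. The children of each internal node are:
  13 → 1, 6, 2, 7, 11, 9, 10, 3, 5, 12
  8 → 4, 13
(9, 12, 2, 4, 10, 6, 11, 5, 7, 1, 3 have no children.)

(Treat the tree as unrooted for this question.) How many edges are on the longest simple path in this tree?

3

A longest path is 4 - 8 - 13 - 2, with 3 edges.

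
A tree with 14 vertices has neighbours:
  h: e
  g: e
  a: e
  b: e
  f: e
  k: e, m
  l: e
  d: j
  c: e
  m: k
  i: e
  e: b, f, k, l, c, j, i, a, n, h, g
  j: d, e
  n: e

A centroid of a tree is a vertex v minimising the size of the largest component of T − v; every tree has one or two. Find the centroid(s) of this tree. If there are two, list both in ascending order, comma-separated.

e

If e is removed the pieces have sizes 2, 2, 1, 1, 1, 1, 1, 1, 1, 1, 1, all ≤ ⌊14/2⌋ = 7.
No neighbour of e does as well, so e is the unique centroid.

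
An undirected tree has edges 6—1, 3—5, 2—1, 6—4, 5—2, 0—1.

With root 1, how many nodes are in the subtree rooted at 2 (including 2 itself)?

3

The subtree rooted at 2 contains: 2, 5, 3 — 3 nodes.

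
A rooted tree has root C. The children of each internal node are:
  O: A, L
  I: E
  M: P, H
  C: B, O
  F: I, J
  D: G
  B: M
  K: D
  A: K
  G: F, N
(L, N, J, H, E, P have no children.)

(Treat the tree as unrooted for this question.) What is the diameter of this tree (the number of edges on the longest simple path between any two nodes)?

11

A longest path is H – M – B – C – O – A – K – D – G – F – I – E, with 11 edges.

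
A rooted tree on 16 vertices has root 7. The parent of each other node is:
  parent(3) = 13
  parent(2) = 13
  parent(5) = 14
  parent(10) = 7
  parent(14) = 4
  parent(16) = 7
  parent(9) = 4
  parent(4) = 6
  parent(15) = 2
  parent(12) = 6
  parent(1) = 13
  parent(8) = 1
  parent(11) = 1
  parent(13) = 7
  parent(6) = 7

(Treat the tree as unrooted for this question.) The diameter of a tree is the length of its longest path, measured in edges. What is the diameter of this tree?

A longest path is 5-14-4-6-7-13-1-11, with 7 edges.

7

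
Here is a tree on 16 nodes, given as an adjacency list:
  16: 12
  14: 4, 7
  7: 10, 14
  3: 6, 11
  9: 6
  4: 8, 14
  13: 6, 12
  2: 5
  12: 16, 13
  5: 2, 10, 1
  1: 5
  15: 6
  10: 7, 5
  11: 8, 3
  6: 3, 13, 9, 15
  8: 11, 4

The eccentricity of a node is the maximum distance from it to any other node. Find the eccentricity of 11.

7

Distances from 11 peak at 7, attained at 2 (1 also at distance 7).
11-8-4-14-7-10-5-2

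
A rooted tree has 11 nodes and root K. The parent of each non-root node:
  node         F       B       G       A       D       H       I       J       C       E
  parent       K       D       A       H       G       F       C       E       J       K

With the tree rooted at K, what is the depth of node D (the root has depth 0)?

5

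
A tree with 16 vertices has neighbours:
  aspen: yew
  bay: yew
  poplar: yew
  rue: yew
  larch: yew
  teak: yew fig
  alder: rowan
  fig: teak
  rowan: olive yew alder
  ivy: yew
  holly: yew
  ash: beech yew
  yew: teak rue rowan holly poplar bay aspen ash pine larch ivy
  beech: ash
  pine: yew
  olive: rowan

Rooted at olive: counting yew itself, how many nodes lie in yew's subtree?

13

The subtree rooted at yew contains: yew, ash, larch, bay, rue, teak, poplar, aspen, holly, pine, ivy, beech, fig — 13 nodes.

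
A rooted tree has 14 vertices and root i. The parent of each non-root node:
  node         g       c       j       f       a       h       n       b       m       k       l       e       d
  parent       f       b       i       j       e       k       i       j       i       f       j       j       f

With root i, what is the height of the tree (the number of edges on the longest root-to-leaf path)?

4

A deepest node is h, reached by i → j → f → k → h.
That path has 4 edges, so the height is 4.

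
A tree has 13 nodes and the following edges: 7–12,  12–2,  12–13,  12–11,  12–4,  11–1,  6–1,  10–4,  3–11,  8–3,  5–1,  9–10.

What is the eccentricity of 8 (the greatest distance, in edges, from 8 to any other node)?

6

Distances from 8 peak at 6, attained at 9.
8–3–11–12–4–10–9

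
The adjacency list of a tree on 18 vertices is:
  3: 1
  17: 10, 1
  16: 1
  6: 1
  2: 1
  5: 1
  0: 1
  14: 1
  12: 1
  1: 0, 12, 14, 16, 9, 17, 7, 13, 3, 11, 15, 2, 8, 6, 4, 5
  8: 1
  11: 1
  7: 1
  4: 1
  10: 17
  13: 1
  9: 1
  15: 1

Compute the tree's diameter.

3

BFS from 10 reaches 13 last, at distance 3; BFS from 13 confirms no node is farther.
Path: 10–17–1–13.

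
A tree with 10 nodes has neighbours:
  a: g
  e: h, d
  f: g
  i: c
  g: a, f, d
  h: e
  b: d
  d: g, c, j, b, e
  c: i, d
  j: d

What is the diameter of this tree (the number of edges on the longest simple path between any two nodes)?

4

BFS from a reaches h last, at distance 4; BFS from h confirms no node is farther.
Path: a – g – d – e – h.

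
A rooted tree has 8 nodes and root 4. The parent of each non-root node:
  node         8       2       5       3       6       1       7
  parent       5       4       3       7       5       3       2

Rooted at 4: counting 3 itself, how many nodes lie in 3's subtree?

5

3's subtree: {3, 5, 1, 8, 6}, size 5.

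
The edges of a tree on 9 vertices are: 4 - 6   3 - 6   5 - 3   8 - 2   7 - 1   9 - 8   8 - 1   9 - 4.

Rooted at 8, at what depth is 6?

Path from 8 to 6: 8 → 9 → 4 → 6, which has 3 edges.

3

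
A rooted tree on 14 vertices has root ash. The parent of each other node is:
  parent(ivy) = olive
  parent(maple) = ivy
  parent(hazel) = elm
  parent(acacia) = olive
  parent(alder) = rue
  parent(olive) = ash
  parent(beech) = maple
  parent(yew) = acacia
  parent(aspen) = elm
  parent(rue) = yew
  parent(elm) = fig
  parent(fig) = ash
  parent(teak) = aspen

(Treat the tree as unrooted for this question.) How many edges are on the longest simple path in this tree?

BFS from teak reaches alder last, at distance 9; BFS from alder confirms no node is farther.
Path: teak – aspen – elm – fig – ash – olive – acacia – yew – rue – alder.

9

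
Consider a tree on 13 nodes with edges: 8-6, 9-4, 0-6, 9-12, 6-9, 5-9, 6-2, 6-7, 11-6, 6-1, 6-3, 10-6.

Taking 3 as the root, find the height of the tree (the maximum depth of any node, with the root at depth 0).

5 sits deepest: 3 – 6 – 9 – 5 — 3 edges from the root.

3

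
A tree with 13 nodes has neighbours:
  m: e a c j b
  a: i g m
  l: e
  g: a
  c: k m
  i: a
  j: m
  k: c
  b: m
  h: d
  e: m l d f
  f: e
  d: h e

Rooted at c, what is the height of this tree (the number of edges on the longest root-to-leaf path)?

4

The longest root-to-leaf path is c – m – e – d – h (4 edges).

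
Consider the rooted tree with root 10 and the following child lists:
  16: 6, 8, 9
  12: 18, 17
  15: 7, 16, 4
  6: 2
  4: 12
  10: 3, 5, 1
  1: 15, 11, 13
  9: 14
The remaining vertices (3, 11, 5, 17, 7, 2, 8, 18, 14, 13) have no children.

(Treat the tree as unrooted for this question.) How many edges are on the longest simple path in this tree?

6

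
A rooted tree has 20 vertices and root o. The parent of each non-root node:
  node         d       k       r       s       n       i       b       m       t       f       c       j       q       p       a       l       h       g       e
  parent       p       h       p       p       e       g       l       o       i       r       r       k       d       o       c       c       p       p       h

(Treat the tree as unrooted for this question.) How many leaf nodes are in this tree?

9

Exactly 9 nodes have a single neighbour: a, b, f, j, m, n, q, s, t.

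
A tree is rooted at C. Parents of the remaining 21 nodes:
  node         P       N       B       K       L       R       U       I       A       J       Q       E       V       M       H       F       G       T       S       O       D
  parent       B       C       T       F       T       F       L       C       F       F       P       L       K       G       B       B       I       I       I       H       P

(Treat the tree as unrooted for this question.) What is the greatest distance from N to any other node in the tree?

7

A farthest node from N is V.
The path N-C-I-T-B-F-K-V has 7 edges.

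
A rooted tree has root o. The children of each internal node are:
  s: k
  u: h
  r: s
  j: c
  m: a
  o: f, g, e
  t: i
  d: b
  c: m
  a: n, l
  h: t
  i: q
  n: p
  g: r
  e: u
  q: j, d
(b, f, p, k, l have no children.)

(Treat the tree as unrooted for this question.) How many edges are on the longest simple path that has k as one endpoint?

16

Distances from k peak at 16, attained at p.
k – s – r – g – o – e – u – h – t – i – q – j – c – m – a – n – p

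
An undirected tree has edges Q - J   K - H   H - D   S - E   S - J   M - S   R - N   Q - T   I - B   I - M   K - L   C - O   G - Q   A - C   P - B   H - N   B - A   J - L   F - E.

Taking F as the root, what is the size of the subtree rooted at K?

5

K's subtree: {K, H, N, D, R}, size 5.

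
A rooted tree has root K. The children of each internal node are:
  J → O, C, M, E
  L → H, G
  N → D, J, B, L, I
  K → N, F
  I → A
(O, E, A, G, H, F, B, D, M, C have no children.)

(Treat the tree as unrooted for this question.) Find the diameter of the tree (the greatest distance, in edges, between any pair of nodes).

A longest path is M-J-N-I-A, with 4 edges.

4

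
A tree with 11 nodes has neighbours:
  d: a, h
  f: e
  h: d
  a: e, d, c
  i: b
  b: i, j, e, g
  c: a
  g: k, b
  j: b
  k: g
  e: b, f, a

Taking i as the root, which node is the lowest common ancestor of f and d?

e

Ancestors of f (toward the root): f, e, b, i.
Ancestors of d: d, a, e, b, i.
The deepest node appearing in both lists is e.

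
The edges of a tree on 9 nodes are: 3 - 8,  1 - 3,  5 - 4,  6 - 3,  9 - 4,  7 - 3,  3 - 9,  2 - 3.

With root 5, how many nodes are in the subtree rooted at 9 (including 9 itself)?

9's subtree: {9, 3, 6, 7, 2, 1, 8}, size 7.

7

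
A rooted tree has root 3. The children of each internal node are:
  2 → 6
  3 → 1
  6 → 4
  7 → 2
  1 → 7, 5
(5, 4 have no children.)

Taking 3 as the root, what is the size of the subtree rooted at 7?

4

The subtree rooted at 7 contains: 7, 2, 6, 4 — 4 nodes.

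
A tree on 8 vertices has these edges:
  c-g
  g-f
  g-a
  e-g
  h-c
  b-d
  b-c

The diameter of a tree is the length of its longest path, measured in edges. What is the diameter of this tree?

BFS from d reaches e last, at distance 4; BFS from e confirms no node is farther.
Path: d - b - c - g - e.

4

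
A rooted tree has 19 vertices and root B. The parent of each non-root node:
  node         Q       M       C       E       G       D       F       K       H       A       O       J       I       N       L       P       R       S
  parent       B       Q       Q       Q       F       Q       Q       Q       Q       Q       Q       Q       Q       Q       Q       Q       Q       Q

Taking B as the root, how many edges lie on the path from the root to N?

2

B → Q → N — 2 edges.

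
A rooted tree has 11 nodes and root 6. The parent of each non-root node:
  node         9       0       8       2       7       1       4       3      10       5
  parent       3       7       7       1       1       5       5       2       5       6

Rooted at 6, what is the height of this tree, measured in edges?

5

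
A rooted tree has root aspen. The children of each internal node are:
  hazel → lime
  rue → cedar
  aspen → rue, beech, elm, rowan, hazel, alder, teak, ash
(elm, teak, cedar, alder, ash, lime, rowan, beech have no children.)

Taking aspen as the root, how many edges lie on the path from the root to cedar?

2

Climbing from cedar to the root: cedar – rue – aspen. That's 2 steps.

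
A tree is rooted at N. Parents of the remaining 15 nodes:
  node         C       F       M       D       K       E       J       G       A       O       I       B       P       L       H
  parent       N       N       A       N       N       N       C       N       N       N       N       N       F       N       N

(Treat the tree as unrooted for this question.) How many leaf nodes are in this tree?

12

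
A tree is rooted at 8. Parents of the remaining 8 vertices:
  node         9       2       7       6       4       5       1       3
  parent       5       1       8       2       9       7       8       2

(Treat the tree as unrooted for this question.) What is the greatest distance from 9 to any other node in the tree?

A farthest node from 9 is 6 (3 also at distance 6).
The path 9-5-7-8-1-2-6 has 6 edges.

6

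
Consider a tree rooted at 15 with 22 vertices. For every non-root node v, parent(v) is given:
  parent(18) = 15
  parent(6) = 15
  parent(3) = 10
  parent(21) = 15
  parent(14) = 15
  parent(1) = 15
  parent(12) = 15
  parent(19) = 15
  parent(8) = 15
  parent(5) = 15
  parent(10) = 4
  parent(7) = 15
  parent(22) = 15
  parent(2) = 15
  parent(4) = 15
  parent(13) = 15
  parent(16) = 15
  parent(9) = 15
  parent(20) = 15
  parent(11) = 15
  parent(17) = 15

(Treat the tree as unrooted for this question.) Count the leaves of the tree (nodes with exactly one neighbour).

19

The leaves are 1, 2, 3, 5, 6, 7, 8, 9, 11, 12, 13, 14, 16, 17, 18, 19, 20, 21, 22.
That is 19 leaves.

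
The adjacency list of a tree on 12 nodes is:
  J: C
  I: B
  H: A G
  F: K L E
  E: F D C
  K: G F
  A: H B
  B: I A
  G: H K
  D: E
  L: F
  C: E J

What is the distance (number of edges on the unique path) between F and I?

F–K–G–H–A–B–I: 6 edges.

6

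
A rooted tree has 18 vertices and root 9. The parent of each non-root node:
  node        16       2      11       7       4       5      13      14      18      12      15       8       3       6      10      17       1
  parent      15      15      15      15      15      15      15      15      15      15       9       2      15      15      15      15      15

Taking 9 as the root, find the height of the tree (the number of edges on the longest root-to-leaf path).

A deepest node is 8, reached by 9-15-2-8.
That path has 3 edges, so the height is 3.

3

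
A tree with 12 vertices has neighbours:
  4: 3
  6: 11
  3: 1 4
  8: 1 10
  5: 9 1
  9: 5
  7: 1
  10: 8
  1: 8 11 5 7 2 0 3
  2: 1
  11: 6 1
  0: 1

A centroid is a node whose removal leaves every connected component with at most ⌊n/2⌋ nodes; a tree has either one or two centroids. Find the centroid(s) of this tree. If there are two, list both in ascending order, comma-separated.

If 1 is removed the pieces have sizes 2, 2, 2, 2, 1, 1, 1, all ≤ ⌊12/2⌋ = 6.
No neighbour of 1 does as well, so 1 is the unique centroid.

1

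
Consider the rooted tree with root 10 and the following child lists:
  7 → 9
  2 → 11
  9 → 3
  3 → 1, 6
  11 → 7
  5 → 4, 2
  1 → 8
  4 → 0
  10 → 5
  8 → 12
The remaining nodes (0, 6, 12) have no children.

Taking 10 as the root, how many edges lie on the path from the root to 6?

7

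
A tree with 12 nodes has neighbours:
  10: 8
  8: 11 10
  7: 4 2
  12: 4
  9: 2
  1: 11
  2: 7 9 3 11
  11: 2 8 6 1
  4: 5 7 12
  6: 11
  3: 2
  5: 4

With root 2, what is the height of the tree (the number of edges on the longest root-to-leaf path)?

The longest root-to-leaf path is 2-7-4-12 (3 edges).

3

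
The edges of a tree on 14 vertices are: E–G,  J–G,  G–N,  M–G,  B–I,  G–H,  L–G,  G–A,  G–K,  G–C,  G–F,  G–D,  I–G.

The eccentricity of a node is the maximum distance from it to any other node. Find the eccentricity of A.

3

Distances from A peak at 3, attained at B.
A-G-I-B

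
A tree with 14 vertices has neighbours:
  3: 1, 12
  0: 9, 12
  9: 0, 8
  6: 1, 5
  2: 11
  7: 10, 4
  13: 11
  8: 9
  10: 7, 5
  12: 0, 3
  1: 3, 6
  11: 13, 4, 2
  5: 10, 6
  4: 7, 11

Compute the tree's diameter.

BFS from 8 reaches 2 last, at distance 12; BFS from 2 confirms no node is farther.
Path: 8 - 9 - 0 - 12 - 3 - 1 - 6 - 5 - 10 - 7 - 4 - 11 - 2.

12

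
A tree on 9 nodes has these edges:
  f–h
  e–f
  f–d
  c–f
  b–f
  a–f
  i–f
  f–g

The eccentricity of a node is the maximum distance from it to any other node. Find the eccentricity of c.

Distances from c peak at 2, attained at e (b, d, i, a, h, g also at distance 2).
c–f–e

2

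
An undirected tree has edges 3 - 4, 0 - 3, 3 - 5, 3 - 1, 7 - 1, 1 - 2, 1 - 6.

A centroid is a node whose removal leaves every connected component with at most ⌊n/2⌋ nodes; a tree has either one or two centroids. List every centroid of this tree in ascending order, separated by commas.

1, 3

Delete 3: the remaining components have sizes 4, 1, 1, 1. Max 4 ≤ 4, so 3 is a centroid.
1 is adjacent to 3 and is also a centroid (the largest component after removing it is likewise 4).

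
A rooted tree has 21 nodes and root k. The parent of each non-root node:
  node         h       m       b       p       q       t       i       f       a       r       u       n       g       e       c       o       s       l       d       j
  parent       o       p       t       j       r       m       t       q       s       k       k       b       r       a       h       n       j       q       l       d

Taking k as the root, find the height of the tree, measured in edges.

13

A deepest node is c, reached by k – r – q – l – d – j – p – m – t – b – n – o – h – c.
That path has 13 edges, so the height is 13.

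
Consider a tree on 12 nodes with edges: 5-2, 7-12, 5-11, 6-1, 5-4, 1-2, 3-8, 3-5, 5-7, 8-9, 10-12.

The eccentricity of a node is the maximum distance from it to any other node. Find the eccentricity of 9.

6

A farthest node from 9 is 6 (10 also at distance 6).
The path 9–8–3–5–2–1–6 has 6 edges.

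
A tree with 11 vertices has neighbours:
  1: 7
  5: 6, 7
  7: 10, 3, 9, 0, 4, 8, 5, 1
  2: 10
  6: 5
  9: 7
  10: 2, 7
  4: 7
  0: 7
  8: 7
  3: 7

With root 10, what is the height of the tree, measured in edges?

3

6 sits deepest: 10 → 7 → 5 → 6 — 3 edges from the root.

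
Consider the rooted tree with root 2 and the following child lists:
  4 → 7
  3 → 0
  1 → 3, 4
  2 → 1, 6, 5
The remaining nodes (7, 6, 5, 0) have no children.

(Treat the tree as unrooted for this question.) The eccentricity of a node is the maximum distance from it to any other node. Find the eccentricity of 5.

Distances from 5 peak at 4, attained at 7 (0 also at distance 4).
5 – 2 – 1 – 4 – 7

4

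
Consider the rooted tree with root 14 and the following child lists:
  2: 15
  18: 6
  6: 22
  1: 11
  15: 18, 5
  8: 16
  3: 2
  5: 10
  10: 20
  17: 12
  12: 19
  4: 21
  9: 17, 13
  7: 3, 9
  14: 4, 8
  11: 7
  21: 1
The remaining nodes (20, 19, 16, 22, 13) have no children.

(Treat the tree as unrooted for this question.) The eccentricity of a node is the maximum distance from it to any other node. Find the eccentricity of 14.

11

Distances from 14 peak at 11, attained at 22 (20 also at distance 11).
14-4-21-1-11-7-3-2-15-18-6-22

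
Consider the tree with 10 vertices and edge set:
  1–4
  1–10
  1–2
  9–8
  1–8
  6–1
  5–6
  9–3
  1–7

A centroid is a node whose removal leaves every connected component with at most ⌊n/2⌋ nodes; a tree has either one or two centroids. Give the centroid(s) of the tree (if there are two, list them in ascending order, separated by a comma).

If 1 is removed the pieces have sizes 3, 2, 1, 1, 1, 1, all ≤ ⌊10/2⌋ = 5.
Every other node leaves some component of size > 5, so the centroid is unique.

1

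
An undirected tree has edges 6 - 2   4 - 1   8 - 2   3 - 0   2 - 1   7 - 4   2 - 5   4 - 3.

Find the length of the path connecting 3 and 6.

4

3–4–1–2–6: 4 edges.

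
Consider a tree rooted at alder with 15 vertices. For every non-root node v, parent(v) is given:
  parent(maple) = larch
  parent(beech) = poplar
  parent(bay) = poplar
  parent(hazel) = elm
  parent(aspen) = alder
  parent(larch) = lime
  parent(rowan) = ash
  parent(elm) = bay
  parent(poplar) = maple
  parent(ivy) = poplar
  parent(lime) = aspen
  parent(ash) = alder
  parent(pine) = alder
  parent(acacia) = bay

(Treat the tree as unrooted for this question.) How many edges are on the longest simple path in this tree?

BFS from hazel reaches rowan last, at distance 10; BFS from rowan confirms no node is farther.
Path: hazel-elm-bay-poplar-maple-larch-lime-aspen-alder-ash-rowan.

10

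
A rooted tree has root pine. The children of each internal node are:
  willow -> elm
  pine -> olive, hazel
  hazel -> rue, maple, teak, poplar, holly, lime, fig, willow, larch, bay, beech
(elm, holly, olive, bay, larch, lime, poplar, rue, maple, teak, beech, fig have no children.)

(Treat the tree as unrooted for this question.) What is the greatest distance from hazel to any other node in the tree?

A farthest node from hazel is olive (elm also at distance 2).
The path hazel-pine-olive has 2 edges.

2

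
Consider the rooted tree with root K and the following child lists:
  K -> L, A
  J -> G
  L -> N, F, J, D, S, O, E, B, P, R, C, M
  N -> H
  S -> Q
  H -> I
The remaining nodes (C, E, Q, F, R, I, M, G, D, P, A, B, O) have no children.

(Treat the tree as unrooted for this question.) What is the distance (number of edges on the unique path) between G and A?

4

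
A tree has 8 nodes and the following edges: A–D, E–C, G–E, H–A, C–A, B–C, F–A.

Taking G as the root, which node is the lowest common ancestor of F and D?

A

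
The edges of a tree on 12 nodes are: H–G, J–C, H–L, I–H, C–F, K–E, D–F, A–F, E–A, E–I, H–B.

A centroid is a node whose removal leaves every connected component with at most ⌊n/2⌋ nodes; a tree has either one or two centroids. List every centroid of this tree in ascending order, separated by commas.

E

If E is removed the pieces have sizes 5, 5, 1, all ≤ ⌊12/2⌋ = 6.
No neighbour of E does as well, so E is the unique centroid.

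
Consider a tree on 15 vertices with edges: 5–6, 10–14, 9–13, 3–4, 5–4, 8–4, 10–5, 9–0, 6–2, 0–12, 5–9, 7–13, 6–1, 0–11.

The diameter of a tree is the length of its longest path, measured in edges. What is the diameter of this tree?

Starting from 11, a farthest node is 8 at distance 5.
One longest path: 11-0-9-5-4-8.
So the diameter is 5.

5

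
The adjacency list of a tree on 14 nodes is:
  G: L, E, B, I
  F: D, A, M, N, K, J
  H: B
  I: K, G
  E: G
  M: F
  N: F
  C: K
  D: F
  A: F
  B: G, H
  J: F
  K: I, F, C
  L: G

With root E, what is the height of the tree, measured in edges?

5

The longest root-to-leaf path is E → G → I → K → F → N (5 edges).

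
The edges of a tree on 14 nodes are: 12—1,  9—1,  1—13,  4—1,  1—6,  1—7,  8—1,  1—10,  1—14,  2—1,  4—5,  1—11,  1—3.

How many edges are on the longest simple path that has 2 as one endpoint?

The node farthest from 2 is 5, via 2-1-4-5 — 3 edges.

3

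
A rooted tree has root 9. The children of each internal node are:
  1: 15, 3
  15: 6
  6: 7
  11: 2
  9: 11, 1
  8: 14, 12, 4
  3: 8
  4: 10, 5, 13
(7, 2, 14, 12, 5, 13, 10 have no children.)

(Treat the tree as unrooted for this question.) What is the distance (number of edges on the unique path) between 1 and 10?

The path is 1–3–8–4–10, which has 4 edges.

4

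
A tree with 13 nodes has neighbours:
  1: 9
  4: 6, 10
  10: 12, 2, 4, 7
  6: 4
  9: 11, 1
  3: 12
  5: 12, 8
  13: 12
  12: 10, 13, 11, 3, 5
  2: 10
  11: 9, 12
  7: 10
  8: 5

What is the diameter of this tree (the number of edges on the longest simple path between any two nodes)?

BFS from 6 reaches 1 last, at distance 6; BFS from 1 confirms no node is farther.
Path: 6–4–10–12–11–9–1.

6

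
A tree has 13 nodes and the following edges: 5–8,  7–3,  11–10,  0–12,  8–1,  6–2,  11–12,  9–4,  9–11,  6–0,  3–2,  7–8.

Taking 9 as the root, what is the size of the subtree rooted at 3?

5

The subtree rooted at 3 contains: 3, 7, 8, 1, 5 — 5 nodes.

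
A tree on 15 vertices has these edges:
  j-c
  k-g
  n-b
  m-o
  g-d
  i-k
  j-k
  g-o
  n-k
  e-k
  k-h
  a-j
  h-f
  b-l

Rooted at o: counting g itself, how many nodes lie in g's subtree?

13

Descendants of g (including itself): g, k, d, n, j, h, i, e, b, a, c, f, l. That's 13.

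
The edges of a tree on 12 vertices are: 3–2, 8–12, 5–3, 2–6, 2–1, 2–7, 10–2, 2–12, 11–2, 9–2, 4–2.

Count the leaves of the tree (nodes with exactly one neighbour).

The leaves are 1, 4, 5, 6, 7, 8, 9, 10, 11.
That is 9 leaves.

9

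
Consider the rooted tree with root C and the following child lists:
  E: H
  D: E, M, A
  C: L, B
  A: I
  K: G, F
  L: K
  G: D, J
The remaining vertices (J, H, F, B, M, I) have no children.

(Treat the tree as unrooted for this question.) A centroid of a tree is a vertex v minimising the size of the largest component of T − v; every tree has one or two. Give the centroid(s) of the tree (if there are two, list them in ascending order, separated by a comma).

G

If G is removed the pieces have sizes 6, 5, 1, all ≤ ⌊13/2⌋ = 6.
Every other node leaves some component of size > 6, so the centroid is unique.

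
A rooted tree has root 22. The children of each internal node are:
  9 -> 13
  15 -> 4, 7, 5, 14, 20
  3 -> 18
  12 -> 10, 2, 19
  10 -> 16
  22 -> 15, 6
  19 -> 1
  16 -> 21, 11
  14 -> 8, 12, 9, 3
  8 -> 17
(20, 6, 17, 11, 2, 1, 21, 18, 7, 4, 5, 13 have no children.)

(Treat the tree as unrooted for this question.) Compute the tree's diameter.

Starting from 21, a farthest node is 6 at distance 7.
One longest path: 21–16–10–12–14–15–22–6.
So the diameter is 7.

7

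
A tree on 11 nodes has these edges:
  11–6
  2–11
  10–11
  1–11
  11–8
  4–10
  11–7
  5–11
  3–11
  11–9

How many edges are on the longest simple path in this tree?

Starting from 4, a farthest node is 3 at distance 3.
One longest path: 4-10-11-3.
So the diameter is 3.

3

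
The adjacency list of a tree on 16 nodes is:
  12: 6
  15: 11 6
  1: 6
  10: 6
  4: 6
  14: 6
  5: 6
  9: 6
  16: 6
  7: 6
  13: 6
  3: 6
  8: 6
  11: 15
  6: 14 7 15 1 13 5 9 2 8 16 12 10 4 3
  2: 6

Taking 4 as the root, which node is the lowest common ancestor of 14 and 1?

6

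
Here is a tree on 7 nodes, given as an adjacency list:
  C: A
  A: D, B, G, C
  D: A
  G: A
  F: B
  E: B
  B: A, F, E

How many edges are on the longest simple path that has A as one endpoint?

The node farthest from A is E (F also at distance 2), via A–B–E — 2 edges.

2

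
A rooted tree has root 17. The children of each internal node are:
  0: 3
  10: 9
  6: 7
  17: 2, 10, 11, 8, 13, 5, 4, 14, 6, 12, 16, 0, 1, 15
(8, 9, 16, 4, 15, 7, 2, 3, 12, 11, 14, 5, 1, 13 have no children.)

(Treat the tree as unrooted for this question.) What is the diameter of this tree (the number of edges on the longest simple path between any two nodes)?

BFS from 9 reaches 3 last, at distance 4; BFS from 3 confirms no node is farther.
Path: 9 - 10 - 17 - 0 - 3.

4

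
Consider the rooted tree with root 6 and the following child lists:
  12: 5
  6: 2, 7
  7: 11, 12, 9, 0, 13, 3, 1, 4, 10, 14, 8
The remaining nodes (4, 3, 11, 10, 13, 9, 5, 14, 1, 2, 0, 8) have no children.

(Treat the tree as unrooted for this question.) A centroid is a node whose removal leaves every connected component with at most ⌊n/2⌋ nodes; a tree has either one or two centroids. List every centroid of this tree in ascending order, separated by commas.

Delete 7: the remaining components have sizes 2, 2, 1, 1, 1, 1, 1, 1, 1, 1, 1, 1. Max 2 ≤ 7, so 7 is a centroid.
Every other node leaves some component of size > 7, so the centroid is unique.

7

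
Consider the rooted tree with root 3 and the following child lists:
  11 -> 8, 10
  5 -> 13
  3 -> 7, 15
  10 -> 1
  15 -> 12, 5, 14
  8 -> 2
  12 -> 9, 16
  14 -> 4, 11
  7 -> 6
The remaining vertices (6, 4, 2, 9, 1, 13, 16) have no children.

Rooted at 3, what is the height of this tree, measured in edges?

5

A deepest node is 1, reached by 3 – 15 – 14 – 11 – 10 – 1.
That path has 5 edges, so the height is 5.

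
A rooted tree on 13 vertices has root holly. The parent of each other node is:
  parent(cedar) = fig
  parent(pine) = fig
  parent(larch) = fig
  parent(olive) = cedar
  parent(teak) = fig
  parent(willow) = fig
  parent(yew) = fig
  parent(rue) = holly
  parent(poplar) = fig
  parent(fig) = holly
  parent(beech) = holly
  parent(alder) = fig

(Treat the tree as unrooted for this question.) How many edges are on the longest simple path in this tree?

4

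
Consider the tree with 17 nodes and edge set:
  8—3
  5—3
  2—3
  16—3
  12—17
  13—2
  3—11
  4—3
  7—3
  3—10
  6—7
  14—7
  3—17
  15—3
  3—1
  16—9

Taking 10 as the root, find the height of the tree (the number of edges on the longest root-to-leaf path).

The longest root-to-leaf path is 10-3-7-14 (3 edges).

3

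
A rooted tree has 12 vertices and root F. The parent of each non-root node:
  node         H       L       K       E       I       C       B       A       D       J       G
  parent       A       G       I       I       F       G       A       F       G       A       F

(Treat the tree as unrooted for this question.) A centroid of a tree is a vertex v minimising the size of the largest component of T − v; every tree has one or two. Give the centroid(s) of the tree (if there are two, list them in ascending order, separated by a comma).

Delete F: the remaining components have sizes 4, 4, 3. Max 4 ≤ 6, so F is a centroid.
No neighbour of F does as well, so F is the unique centroid.

F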